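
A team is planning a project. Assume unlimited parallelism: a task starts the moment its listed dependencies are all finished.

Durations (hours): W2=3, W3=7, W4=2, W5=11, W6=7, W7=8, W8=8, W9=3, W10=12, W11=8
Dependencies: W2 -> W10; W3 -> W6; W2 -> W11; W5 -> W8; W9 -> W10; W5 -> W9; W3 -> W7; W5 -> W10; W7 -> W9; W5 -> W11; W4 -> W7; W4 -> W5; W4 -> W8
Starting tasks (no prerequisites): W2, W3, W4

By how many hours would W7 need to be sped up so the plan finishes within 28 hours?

Current finish: 30 hours; target: 28.
W7 is on every critical path, so each hour cut from W7 cuts the finish by one (this holds down to a finish of 28).
Need 30 − 28 = 2 hours off W7 → W7 becomes 6 hours, finish becomes 28.

2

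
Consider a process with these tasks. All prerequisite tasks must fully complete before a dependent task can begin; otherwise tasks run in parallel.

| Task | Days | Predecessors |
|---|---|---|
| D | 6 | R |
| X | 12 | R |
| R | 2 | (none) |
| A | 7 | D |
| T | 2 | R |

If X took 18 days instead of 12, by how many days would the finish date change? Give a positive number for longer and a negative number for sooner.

Critical path before the change: R→D→A = 2+6+7 = 15 giving 15 days.
X is off the critical path — its longest chain is 14 days, giving 1 of slack.
Now R→X = 2+18 = 20 is longest, so the finish becomes 20 days.
Change in finish: 20 − 15 = +5 days.

5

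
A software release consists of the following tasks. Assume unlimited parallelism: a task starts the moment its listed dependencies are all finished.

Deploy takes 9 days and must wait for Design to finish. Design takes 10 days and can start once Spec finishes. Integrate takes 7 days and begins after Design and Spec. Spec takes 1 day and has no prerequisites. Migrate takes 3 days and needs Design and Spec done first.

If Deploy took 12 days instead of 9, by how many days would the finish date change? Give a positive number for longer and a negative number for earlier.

3

Actual critical path: Spec→Design→Deploy = 1+10+9 = 20 ⇒ 20 days.
Since Deploy is critical, the +3 change carries straight to that chain (now 23 days).
That remains the longest chain; total 23 days.
Change in finish: 23 − 20 = +3 days.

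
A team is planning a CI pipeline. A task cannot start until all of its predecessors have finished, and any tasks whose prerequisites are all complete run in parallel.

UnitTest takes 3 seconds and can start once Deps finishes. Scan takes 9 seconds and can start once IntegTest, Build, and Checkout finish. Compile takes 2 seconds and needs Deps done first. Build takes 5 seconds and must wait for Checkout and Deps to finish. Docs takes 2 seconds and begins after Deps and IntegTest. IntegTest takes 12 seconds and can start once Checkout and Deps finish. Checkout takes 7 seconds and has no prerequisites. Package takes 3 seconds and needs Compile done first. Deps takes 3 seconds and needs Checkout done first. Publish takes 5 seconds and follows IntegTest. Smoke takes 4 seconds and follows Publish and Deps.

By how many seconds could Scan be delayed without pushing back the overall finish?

Checkout→Deps→IntegTest→Scan = 7+3+12+9 = 31 sets the makespan at 31 seconds.
Longest path through Scan: 31 seconds (earliest finish 31, latest finish 31).
So Scan can slip 31 − 31 = 0 seconds.

0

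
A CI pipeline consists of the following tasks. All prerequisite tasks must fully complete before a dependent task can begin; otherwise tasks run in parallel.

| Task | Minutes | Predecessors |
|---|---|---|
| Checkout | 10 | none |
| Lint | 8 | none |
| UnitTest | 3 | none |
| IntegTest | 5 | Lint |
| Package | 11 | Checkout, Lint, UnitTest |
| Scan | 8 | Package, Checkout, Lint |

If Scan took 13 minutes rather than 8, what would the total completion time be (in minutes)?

The binding path is Checkout→Package→Scan = 10+11+8 = 29; finish at 29 minutes.
Since Scan is critical, the +5 change carries straight to that chain (now 34 minutes).
No other chain overtakes it, so the finish is 34 minutes.

34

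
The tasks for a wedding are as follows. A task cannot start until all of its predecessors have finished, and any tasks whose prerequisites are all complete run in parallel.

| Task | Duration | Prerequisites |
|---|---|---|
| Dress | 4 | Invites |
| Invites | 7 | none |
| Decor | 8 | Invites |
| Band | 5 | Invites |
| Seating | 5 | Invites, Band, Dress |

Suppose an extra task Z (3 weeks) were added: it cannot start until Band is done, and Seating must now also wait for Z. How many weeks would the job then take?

Originally the job takes 17 weeks.
With Z inserted, Seating now waits for max(Invites, Band, Dress, Z).
New critical path: Invites→Band→Z→Seating = 7+5+3+5 = 20 ⇒ 20 weeks.

20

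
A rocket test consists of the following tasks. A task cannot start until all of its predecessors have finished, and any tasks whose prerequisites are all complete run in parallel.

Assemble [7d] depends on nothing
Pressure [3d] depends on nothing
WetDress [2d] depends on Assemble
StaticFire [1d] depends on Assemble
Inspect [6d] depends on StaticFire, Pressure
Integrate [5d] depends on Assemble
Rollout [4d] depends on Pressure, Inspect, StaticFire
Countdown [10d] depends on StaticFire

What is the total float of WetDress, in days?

9

Assemble→StaticFire→Inspect→Rollout = 7+1+6+4 = 18 sets the makespan at 18 days.
The longest chain containing WetDress totals 9 days.
Slack of WetDress = 16 − 7 = 9 days.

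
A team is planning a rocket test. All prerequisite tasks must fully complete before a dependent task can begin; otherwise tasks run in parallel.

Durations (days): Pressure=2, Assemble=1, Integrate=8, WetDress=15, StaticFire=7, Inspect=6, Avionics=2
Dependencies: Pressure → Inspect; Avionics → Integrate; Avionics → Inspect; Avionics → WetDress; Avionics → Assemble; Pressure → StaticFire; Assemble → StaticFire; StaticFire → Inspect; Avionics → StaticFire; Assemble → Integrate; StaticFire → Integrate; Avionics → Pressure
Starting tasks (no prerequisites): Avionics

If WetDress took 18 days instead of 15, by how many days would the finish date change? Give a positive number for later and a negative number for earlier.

1

The binding path is Avionics→Pressure→StaticFire→Integrate = 2+2+7+8 = 19; finish at 19 days.
WetDress is off the critical path — its longest chain is 17 days, giving 2 of slack.
The binding chain switches to Avionics→WetDress = 2+18 = 20; finish 20 days.
Change in finish: 20 − 19 = +1 days.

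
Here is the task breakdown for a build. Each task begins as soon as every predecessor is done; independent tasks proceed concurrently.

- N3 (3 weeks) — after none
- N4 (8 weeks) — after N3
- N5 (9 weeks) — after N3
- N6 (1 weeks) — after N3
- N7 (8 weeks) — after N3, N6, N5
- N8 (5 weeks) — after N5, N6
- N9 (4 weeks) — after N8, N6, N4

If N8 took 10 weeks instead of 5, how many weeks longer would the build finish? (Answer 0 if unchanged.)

5

The binding path is N3→N5→N8→N9 = 3+9+5+4 = 21; finish at 21 weeks.
N8 is on the critical path; changing it to 10 makes that path 26 weeks.
That remains the longest chain; total 26 weeks.
Change in finish: 26 − 21 = +5 weeks.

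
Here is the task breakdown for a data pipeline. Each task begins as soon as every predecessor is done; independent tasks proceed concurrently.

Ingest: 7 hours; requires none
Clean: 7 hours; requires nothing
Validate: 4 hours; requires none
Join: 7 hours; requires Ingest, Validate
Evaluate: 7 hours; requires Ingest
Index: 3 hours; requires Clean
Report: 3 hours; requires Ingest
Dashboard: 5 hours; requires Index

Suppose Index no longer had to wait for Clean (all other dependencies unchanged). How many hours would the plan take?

14

Before: longest chain Clean→Index→Dashboard = 7+3+5 = 15, finish 15.
Without Clean→Index, Index's earliest start moves from 7 to 0.
New critical path: Ingest→Join = 7+7 = 14 ⇒ 14 hours.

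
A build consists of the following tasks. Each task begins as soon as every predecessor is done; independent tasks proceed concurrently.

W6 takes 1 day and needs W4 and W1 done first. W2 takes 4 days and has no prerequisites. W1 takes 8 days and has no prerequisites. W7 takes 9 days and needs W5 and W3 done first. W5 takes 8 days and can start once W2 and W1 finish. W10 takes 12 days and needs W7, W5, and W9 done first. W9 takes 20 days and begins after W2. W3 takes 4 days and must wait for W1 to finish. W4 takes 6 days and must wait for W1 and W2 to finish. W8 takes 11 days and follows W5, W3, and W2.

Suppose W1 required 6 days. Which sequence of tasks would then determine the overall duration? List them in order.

Critical path before the change: W1→W5→W7→W10 = 8+8+9+12 = 37 giving 37 days.
W1 is on the critical path; changing it to 6 makes that path 35 days.
Now W2→W9→W10 = 4+20+12 = 36 is longest, so the finish becomes 36 days.

W2, W9, W10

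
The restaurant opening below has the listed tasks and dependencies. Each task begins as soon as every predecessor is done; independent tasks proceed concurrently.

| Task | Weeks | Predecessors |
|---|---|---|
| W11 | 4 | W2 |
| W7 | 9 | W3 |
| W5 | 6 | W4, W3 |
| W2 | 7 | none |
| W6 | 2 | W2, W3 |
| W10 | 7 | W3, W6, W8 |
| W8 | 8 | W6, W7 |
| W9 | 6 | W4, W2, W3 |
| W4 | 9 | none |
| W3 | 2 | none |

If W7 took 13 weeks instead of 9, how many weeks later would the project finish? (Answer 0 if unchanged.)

4

Baseline: W3→W7→W8→W10 = 2+9+8+7 = 26 → 26 weeks.
W7 is on the critical path; changing it to 13 makes that path 30 weeks.
The critical path is still W3→W7→W8→W10; finish is now 30 weeks.
Change in finish: 30 − 26 = +4 weeks.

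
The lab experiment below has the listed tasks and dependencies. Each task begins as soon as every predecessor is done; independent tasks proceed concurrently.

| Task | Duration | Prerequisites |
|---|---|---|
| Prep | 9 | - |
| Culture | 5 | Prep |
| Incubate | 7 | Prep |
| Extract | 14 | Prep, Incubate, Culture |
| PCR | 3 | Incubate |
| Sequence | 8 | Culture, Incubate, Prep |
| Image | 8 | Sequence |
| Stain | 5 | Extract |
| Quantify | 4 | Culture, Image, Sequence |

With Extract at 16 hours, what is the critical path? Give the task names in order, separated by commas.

Critical path before the change: Prep→Incubate→Sequence→Image→Quantify = 9+7+8+8+4 = 36 giving 36 hours.
The longest path through Extract is only 35 hours, so Extract has float 1.
The binding chain switches to Prep→Incubate→Extract→Stain = 9+7+16+5 = 37; finish 37 hours.

Prep, Incubate, Extract, Stain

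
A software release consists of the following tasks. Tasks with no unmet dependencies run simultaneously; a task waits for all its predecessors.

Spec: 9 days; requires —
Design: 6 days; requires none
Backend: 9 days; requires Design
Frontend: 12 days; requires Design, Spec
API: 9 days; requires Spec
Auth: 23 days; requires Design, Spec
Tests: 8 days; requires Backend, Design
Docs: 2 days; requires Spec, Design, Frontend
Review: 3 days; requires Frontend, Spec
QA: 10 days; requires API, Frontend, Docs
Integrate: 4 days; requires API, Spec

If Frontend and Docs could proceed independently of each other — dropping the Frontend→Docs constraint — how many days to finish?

32

Original critical path: Spec→Frontend→Docs→QA = 9+12+2+10 = 33 ⇒ 33 days.
Without Frontend→Docs, Docs's earliest start moves from 21 to 9.
After: Spec→Auth = 9+23 = 32 → 32 days.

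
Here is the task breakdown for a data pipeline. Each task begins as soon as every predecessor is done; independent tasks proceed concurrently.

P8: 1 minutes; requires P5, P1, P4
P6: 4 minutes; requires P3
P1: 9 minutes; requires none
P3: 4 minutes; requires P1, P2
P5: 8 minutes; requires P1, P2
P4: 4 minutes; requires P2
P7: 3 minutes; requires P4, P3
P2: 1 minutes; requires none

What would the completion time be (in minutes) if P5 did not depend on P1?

With the dependency in place, P1→P5→P8 = 9+8+1 = 18 sets the finish at 18 minutes.
Without P1→P5, P5's earliest start moves from 9 to 1.
After: P1→P3→P6 = 9+4+4 = 17 → 17 minutes.

17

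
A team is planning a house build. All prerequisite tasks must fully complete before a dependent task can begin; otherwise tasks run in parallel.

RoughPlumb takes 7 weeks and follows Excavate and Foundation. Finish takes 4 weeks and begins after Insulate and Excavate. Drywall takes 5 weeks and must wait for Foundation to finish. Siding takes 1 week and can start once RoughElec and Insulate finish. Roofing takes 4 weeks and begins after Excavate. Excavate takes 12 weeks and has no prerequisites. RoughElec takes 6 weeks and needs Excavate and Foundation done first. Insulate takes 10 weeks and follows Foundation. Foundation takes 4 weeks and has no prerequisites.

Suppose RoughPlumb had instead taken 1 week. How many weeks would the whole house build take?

19

The binding path is Excavate→RoughPlumb = 12+7 = 19; finish at 19 weeks.
RoughPlumb lies on that path, so at 1 week the path becomes 13 weeks.
New critical path: Excavate→RoughElec→Siding = 12+6+1 = 19 ⇒ 19 weeks.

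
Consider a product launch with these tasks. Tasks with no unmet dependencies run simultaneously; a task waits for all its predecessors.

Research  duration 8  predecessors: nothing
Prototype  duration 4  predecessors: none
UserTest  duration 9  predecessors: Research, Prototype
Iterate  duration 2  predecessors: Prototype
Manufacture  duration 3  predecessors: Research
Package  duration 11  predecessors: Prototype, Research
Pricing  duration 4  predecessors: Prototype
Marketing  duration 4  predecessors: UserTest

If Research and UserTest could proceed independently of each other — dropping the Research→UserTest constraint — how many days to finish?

Original critical path: Research→UserTest→Marketing = 8+9+4 = 21 ⇒ 21 days.
Without Research→UserTest, UserTest's earliest start moves from 8 to 4.
The longest chain is now Research→Package = 8+11 = 19, so the plan takes 19 days.

19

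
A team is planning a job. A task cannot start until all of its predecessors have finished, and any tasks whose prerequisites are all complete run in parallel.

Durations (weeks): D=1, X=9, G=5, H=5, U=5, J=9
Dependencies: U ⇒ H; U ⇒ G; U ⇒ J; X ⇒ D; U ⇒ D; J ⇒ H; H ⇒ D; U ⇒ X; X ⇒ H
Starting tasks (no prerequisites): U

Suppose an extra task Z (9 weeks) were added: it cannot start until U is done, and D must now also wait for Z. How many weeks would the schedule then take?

Originally the schedule takes 20 weeks.
With Z inserted, D now waits for max(X, H, U, Z).
New critical path: U→X→H→D = 5+9+5+1 = 20 ⇒ 20 weeks.

20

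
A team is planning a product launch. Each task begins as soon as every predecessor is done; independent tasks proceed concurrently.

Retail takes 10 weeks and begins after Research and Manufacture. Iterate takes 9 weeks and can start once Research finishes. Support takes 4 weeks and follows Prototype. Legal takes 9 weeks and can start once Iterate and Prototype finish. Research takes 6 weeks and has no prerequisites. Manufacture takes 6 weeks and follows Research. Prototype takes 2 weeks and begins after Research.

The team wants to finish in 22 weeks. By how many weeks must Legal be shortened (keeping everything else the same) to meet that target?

Current finish: 24 weeks; target: 22.
Legal is on every critical path, so each week cut from Legal cuts the finish by one (this holds down to a finish of 22).
Need 24 − 22 = 2 weeks off Legal → Legal becomes 7 weeks, finish becomes 22.

2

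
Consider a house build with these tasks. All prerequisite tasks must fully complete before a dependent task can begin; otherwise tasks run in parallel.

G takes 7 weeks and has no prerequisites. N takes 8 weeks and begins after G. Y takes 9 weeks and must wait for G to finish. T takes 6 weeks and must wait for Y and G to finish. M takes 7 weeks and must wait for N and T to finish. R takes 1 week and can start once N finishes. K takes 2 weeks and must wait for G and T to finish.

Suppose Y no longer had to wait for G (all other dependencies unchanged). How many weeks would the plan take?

With the dependency in place, G→Y→T→M = 7+9+6+7 = 29 sets the finish at 29 weeks.
Without G→Y, Y's earliest start moves from 7 to 0.
New critical path: G→N→M = 7+8+7 = 22 ⇒ 22 weeks.

22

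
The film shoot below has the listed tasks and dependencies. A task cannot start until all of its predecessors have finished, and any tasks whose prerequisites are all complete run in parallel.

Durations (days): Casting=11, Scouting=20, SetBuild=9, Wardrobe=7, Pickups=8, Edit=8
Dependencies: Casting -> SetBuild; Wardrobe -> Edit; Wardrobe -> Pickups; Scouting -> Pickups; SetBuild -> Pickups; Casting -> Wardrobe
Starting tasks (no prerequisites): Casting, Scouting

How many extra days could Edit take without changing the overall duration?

The longest chain is Casting→SetBuild→Pickups = 11+9+8 = 28; overall finish 28 days.
Longest path through Edit: 26 days (earliest finish 26, latest finish 28).
So Edit can slip 28 − 26 = 2 days.

2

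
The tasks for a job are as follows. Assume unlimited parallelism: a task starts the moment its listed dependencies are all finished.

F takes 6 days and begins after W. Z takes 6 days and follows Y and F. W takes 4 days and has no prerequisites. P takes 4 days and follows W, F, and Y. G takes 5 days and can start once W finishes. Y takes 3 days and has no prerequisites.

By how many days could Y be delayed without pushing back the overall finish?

Critical path: W→F→Z = 4+6+6 = 16, so the finish is 16 days.
Longest path through Y: 9 days (earliest finish 3, latest finish 10).
Float = 16 − 9 = 7.

7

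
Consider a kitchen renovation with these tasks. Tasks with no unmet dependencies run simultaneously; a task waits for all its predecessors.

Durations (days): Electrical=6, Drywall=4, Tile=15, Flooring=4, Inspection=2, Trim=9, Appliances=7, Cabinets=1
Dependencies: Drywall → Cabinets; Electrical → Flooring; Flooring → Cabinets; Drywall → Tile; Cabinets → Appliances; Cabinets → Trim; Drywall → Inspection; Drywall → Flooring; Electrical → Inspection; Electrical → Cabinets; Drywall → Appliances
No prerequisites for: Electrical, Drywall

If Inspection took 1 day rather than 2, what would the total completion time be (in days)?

20

Actual critical path: Electrical→Flooring→Cabinets→Trim = 6+4+1+9 = 20 ⇒ 20 days.
Inspection is off the critical path — its longest chain is 8 days, giving 12 of slack.
No other chain overtakes it, so the finish is 20 days.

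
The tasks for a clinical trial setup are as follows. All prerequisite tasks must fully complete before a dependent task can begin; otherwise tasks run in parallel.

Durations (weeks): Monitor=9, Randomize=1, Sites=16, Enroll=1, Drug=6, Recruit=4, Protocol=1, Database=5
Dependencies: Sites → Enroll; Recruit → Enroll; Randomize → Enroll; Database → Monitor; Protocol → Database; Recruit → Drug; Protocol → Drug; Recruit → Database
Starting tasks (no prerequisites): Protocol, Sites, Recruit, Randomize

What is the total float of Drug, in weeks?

8

The longest chain is Recruit→Database→Monitor = 4+5+9 = 18; overall finish 18 weeks.
The longest chain containing Drug totals 10 weeks.
Slack of Drug = 12 − 4 = 8 weeks.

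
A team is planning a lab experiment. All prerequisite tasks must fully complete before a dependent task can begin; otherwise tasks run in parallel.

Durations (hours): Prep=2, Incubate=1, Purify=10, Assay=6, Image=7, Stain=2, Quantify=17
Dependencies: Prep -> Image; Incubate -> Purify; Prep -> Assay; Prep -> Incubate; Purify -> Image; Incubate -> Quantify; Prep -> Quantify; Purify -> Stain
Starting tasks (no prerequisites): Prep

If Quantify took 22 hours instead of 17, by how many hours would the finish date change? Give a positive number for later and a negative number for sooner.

As given, the longest chain is Prep→Incubate→Quantify = 2+1+17 = 20, so the finish is 20 hours.
Quantify is on the critical path; changing it to 22 makes that path 25 hours.
That remains the longest chain; total 25 hours.
Change in finish: 25 − 20 = +5 hours.

5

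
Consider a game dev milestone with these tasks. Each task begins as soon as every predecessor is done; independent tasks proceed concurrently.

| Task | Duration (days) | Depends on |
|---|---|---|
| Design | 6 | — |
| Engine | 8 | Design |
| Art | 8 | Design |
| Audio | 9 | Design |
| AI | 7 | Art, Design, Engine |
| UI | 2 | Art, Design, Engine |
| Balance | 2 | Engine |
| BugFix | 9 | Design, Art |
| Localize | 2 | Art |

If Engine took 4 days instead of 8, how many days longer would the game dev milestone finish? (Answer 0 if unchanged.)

0

Actual critical path: Design→Art→BugFix = 6+8+9 = 23 ⇒ 23 days.
The longest path through Engine is only 21 days, so Engine has float 2.
No other chain overtakes it, so the finish is 23 days.
Change in finish: 23 − 23 = +0 days.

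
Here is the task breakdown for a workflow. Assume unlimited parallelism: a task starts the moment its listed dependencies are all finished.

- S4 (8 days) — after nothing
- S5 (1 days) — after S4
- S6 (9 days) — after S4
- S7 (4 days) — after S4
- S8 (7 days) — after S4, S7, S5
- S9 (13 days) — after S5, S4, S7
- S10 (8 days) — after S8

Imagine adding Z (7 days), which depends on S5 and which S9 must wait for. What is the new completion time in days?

Originally the project takes 27 days.
With Z inserted, S9 now waits for max(S5, S4, S7, Z).
New critical path: S4→S5→Z→S9 = 8+1+7+13 = 29 ⇒ 29 days.

29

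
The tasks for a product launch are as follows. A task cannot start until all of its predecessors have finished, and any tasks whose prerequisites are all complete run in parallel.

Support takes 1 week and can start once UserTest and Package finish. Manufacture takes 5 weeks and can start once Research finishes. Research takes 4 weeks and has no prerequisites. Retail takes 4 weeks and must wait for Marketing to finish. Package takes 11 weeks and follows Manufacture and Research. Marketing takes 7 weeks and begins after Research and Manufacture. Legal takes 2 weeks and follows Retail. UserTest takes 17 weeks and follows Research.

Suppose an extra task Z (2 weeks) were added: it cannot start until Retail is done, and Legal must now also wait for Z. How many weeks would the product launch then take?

24

Originally the product launch takes 22 weeks.
With Z inserted, Legal now waits for max(Retail, Z).
New critical path: Research→Manufacture→Marketing→Retail→Z→Legal = 4+5+7+4+2+2 = 24 ⇒ 24 weeks.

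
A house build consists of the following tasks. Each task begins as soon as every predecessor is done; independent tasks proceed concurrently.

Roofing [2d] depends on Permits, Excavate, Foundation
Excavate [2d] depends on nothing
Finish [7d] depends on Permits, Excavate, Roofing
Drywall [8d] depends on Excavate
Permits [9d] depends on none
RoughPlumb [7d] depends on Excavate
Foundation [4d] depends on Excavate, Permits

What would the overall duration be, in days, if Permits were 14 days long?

27

Baseline: Permits→Foundation→Roofing→Finish = 9+4+2+7 = 22 → 22 days.
Permits lies on that path, so at 14 days the path becomes 27 days.
The critical path is still Permits→Foundation→Roofing→Finish; finish is now 27 days.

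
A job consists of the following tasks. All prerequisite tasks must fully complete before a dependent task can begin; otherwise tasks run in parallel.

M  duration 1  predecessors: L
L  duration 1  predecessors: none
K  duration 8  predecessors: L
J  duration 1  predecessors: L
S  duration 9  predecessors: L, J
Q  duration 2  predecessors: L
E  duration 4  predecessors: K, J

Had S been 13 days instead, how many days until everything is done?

As given, the longest chain is L→K→E = 1+8+4 = 13, so the finish is 13 days.
S is off the critical path — its longest chain is 11 days, giving 2 of slack.
New critical path: L→J→S = 1+1+13 = 15 ⇒ 15 days.

15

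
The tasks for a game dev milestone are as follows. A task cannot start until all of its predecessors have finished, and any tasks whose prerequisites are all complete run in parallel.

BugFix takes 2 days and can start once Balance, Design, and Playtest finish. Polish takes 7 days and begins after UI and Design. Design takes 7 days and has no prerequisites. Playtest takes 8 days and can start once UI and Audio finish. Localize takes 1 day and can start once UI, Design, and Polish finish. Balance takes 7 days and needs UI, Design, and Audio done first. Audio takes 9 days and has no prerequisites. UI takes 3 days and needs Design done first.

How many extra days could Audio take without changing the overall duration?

Critical path: Design→UI→Playtest→BugFix = 7+3+8+2 = 20, so the finish is 20 days.
The longest chain containing Audio totals 19 days.
So Audio can slip 10 − 9 = 1 day.

1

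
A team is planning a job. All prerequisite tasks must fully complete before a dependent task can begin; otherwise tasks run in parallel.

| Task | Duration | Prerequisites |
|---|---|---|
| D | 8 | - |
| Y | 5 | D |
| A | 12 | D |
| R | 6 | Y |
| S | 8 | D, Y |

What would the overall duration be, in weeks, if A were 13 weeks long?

21

As given, the longest chain is D→Y→S = 8+5+8 = 21, so the finish is 21 weeks.
The longest path through A is only 20 weeks, so A has float 1.
That remains the longest chain; total 21 weeks.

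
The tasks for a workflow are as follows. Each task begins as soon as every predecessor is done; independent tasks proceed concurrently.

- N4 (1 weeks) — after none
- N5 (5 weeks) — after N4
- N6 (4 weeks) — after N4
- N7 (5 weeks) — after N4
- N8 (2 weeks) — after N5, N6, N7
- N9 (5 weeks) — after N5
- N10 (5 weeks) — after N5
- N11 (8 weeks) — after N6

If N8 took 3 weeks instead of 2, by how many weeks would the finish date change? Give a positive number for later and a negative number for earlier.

0

The binding path is N4→N6→N11 = 1+4+8 = 13; finish at 13 weeks.
N8 is off the critical path — its longest chain is 8 weeks, giving 5 of slack.
That remains the longest chain; total 13 weeks.
Change in finish: 13 − 13 = +0 weeks.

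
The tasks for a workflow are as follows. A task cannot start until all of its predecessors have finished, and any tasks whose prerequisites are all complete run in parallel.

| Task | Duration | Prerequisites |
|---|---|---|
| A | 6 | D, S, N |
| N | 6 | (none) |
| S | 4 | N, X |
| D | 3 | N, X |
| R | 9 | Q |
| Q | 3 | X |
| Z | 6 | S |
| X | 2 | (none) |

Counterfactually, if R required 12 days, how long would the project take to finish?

17

As given, the longest chain is N→S→Z = 6+4+6 = 16, so the finish is 16 days.
R has 2 days of float (longest path through it is 14).
Now X→Q→R = 2+3+12 = 17 is longest, so the finish becomes 17 days.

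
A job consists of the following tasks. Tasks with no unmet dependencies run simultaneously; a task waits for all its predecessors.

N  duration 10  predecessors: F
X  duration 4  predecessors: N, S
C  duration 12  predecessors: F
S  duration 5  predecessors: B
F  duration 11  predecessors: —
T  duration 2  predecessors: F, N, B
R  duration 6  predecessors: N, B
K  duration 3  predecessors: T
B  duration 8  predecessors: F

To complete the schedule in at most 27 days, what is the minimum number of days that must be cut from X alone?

Current finish: 28 days; target: 27.
X is on every critical path, so each day cut from X cuts the finish by one (this holds down to a finish of 27).
Need 28 − 27 = 1 day off X → X becomes 3 days, finish becomes 27.

1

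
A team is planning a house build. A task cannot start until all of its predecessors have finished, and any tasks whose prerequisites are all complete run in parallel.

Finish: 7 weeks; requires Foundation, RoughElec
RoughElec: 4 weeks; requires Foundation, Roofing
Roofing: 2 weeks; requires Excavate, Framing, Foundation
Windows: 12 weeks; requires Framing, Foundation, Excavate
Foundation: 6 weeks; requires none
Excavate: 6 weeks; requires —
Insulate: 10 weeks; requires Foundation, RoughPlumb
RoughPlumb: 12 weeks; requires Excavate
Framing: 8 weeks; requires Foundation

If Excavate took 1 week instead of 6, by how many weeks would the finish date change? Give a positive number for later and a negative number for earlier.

-1

The binding path is Excavate→RoughPlumb→Insulate = 6+12+10 = 28; finish at 28 weeks.
Excavate is on the critical path; changing it to 1 makes that path 23 weeks.
Now Foundation→Framing→Roofing→RoughElec→Finish = 6+8+2+4+7 = 27 is longest, so the finish becomes 27 weeks.
Change in finish: 27 − 28 = -1 weeks.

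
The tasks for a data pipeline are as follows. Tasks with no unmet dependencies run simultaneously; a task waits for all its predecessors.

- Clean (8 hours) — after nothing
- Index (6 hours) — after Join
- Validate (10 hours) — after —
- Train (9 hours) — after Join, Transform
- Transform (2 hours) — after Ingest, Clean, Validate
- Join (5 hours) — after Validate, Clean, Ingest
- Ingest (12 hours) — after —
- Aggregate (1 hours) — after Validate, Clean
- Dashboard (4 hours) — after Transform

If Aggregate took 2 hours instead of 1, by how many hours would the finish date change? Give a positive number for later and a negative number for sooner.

Baseline: Ingest→Join→Train = 12+5+9 = 26 → 26 hours.
Aggregate has 15 hours of float (longest path through it is 11).
The critical path is still Ingest→Join→Train; finish is now 26 hours.
Change in finish: 26 − 26 = +0 hours.

0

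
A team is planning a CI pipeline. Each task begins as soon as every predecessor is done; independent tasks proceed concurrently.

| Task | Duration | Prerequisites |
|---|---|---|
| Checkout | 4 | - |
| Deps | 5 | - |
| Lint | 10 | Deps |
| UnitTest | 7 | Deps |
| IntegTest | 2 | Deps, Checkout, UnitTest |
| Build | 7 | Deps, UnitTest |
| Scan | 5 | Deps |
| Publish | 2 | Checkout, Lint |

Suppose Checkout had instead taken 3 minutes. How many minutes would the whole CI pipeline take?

The binding path is Deps→UnitTest→Build = 5+7+7 = 19; finish at 19 minutes.
Checkout is off the critical path — its longest chain is 6 minutes, giving 13 of slack.
No other chain overtakes it, so the finish is 19 minutes.

19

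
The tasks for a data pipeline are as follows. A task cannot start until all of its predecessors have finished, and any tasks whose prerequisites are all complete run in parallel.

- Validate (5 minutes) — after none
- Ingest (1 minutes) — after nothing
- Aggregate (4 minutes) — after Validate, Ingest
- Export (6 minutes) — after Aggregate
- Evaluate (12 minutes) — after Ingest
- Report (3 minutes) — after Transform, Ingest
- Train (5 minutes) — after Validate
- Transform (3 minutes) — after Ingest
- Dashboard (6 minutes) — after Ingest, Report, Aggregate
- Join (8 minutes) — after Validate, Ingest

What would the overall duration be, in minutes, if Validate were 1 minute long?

Baseline: Validate→Aggregate→Export = 5+4+6 = 15 → 15 minutes.
Validate lies on that path, so at 1 minute the path becomes 11 minutes.
Now Ingest→Transform→Report→Dashboard = 1+3+3+6 = 13 is longest, so the finish becomes 13 minutes.

13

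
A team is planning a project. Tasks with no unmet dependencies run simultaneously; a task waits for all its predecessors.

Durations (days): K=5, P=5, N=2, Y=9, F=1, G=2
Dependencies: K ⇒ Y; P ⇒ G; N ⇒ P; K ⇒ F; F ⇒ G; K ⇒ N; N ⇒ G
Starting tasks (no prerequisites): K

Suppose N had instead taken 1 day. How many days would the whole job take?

As given, the longest chain is K→N→P→G = 5+2+5+2 = 14, so the finish is 14 days.
N lies on that path, so at 1 day the path becomes 13 days.
New critical path: K→Y = 5+9 = 14 ⇒ 14 days.

14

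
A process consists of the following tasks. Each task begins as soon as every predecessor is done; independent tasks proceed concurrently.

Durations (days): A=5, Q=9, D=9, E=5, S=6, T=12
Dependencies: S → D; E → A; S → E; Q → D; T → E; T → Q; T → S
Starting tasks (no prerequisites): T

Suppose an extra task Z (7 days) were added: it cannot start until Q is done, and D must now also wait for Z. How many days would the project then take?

37

Originally the project takes 30 days.
With Z inserted, D now waits for max(Q, S, Z).
New critical path: T→Q→Z→D = 12+9+7+9 = 37 ⇒ 37 days.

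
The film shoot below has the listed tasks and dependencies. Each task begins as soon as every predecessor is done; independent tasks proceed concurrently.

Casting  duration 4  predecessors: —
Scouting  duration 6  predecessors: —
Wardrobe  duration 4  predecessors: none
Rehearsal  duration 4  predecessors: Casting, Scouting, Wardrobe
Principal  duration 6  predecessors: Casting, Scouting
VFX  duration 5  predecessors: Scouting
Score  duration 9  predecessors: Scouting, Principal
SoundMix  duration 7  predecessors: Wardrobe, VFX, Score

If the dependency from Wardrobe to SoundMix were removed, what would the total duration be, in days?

28

Before: longest chain Scouting→Principal→Score→SoundMix = 6+6+9+7 = 28, finish 28.
Dropping Wardrobe→SoundMix doesn't change SoundMix's earliest start (21); another predecessor still binds.
New critical path: Scouting→Principal→Score→SoundMix = 6+6+9+7 = 28 ⇒ 28 days.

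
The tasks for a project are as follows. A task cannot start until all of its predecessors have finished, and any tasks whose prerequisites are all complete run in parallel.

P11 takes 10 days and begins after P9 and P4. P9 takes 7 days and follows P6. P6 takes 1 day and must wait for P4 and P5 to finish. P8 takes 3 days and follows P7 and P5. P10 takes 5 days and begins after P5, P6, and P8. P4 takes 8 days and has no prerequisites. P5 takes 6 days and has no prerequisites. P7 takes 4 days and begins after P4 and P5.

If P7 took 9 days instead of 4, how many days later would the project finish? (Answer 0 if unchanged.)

As given, the longest chain is P4→P6→P9→P11 = 8+1+7+10 = 26, so the finish is 26 days.
P7 has 6 days of float (longest path through it is 20).
That remains the longest chain; total 26 days.
Change in finish: 26 − 26 = +0 days.

0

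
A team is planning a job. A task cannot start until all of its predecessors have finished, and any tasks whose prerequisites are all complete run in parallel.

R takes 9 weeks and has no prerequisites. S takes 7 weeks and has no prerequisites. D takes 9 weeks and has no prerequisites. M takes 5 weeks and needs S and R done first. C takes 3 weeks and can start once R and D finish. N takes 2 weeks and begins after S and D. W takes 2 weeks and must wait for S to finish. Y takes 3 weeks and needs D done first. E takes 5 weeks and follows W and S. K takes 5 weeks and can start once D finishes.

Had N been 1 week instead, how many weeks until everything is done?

As given, the longest chain is R→M = 9+5 = 14, so the finish is 14 weeks.
N has 3 weeks of float (longest path through it is 11).
No other chain overtakes it, so the finish is 14 weeks.

14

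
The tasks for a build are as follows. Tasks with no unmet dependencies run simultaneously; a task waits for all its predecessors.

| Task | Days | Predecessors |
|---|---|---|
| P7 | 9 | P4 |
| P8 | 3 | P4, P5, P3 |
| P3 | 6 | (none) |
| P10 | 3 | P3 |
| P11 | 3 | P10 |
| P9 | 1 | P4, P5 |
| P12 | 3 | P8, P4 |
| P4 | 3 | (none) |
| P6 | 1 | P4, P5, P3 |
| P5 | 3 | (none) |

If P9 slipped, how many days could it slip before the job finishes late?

Critical path: P3→P8→P12 = 6+3+3 = 12, so the finish is 12 days.
P9 finishes as early as 4 and must finish by 12.
Float = 12 − 4 = 8.

8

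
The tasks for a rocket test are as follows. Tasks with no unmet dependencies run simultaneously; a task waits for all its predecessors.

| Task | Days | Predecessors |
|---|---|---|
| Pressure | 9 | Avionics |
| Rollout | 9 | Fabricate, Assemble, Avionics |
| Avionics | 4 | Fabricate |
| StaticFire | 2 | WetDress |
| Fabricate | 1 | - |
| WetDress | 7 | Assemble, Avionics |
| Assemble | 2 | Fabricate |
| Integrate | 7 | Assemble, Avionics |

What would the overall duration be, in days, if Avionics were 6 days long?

The binding path is Fabricate→Avionics→Pressure = 1+4+9 = 14; finish at 14 days.
Avionics is on the critical path; changing it to 6 makes that path 16 days.
No other chain overtakes it, so the finish is 16 days.

16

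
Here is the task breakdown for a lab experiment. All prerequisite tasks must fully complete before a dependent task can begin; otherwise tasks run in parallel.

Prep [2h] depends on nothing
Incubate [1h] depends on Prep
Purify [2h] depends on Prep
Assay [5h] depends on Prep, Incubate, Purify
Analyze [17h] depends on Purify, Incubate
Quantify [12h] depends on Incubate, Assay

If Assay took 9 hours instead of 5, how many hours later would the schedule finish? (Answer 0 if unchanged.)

4

As given, the longest chain is Prep→Purify→Assay→Quantify = 2+2+5+12 = 21, so the finish is 21 hours.
Since Assay is critical, the +4 change carries straight to that chain (now 25 hours).
That remains the longest chain; total 25 hours.
Change in finish: 25 − 21 = +4 hours.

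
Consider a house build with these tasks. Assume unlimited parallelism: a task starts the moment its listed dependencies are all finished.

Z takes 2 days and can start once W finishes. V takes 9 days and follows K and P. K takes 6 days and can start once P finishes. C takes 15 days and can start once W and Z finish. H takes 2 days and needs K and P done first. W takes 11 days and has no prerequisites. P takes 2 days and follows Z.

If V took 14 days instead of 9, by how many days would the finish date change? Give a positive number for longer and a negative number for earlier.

Baseline: W→Z→P→K→V = 11+2+2+6+9 = 30 → 30 days.
Since V is critical, the +5 change carries straight to that chain (now 35 days).
The critical path is still W→Z→P→K→V; finish is now 35 days.
Change in finish: 35 − 30 = +5 days.

5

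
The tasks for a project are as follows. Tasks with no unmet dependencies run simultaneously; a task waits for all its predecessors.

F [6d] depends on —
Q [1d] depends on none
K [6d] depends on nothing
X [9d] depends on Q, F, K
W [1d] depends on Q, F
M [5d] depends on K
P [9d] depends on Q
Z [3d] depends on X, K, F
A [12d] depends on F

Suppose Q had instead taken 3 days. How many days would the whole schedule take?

18

Baseline: F→X→Z = 6+9+3 = 18 → 18 days.
The longest path through Q is only 13 days, so Q has float 5.
The critical path is still F→X→Z; finish is now 18 days.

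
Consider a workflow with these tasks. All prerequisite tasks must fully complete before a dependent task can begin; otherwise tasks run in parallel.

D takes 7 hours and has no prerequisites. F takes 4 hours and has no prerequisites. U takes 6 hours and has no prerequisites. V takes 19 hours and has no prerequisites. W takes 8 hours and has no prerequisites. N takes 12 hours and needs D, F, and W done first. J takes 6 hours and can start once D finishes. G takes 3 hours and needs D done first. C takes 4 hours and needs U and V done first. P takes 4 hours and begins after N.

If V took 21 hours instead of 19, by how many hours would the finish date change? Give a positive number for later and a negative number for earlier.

1

The binding path is W→N→P = 8+12+4 = 24; finish at 24 hours.
V has 1 hour of float (longest path through it is 23).
Now V→C = 21+4 = 25 is longest, so the finish becomes 25 hours.
Change in finish: 25 − 24 = +1 hours.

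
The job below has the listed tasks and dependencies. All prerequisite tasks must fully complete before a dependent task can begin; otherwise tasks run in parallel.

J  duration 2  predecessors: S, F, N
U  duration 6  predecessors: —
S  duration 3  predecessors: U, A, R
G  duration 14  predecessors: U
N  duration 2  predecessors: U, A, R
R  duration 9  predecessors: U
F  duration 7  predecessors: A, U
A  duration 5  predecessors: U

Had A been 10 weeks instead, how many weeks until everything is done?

25

Critical path before the change: U→A→F→J = 6+5+7+2 = 20 giving 20 weeks.
A is on the critical path; changing it to 10 makes that path 25 weeks.
The critical path is still U→A→F→J; finish is now 25 weeks.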